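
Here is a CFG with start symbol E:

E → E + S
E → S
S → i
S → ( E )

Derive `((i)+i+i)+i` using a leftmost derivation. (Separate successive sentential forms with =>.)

E => E+S => S+S => (E)+S => (E+S)+S => (E+S+S)+S => (S+S+S)+S => ((E)+S+S)+S => ((S)+S+S)+S => ((i)+S+S)+S => ((i)+i+S)+S => ((i)+i+i)+S => ((i)+i+i)+i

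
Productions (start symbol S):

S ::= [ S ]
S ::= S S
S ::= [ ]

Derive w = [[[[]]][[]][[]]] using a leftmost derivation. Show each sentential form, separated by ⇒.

S ⇒ [S] ⇒ [SS] ⇒ [[S]S] ⇒ [[[S]]S] ⇒ [[[[]]]S] ⇒ [[[[]]]SS] ⇒ [[[[]]][S]S] ⇒ [[[[]]][[]]S] ⇒ [[[[]]][[]][S]] ⇒ [[[[]]][[]][[]]]

S ⇒ [S]   [S ::= [ S ]]
[S] ⇒ [SS]   [S ::= S S]
[SS] ⇒ [[S]S]   [S ::= [ S ]]
[[S]S] ⇒ [[[S]]S]   [S ::= [ S ]]
[[[S]]S] ⇒ [[[[]]]S]   [S ::= [ ]]
[[[[]]]S] ⇒ [[[[]]]SS]   [S ::= S S]
[[[[]]]SS] ⇒ [[[[]]][S]S]   [S ::= [ S ]]
[[[[]]][S]S] ⇒ [[[[]]][[]]S]   [S ::= [ ]]
[[[[]]][[]]S] ⇒ [[[[]]][[]][S]]   [S ::= [ S ]]
[[[[]]][[]][S]] ⇒ [[[[]]][[]][[]]]   [S ::= [ ]]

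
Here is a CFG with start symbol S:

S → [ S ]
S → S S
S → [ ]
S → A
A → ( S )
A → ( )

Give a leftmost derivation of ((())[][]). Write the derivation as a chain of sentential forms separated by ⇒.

S ⇒ A   [S → A]
A ⇒ (S)   [A → ( S )]
(S) ⇒ (SS)   [S → S S]
(SS) ⇒ (SSS)   [S → S S]
(SSS) ⇒ (ASS)   [S → A]
(ASS) ⇒ ((S)SS)   [A → ( S )]
((S)SS) ⇒ ((A)SS)   [S → A]
((A)SS) ⇒ ((())SS)   [A → ( )]
((())SS) ⇒ ((())[]S)   [S → [ ]]
((())[]S) ⇒ ((())[][])   [S → [ ]]

S ⇒ A ⇒ (S) ⇒ (SS) ⇒ (SSS) ⇒ (ASS) ⇒ ((S)SS) ⇒ ((A)SS) ⇒ ((())SS) ⇒ ((())[]S) ⇒ ((())[][])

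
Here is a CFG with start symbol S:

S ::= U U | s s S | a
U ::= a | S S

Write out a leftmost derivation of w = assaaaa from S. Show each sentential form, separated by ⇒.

S⇒UU⇒SSU⇒UUSU⇒aUSU⇒aSSSU⇒assSSSU⇒assaSSU⇒assaaSU⇒assaaaU⇒assaaaa

S ⇒ UU   [S ::= U U]
UU ⇒ SSU   [U ::= S S]
SSU ⇒ UUSU   [S ::= U U]
UUSU ⇒ aUSU   [U ::= a]
aUSU ⇒ aSSSU   [U ::= S S]
aSSSU ⇒ assSSSU   [S ::= s s S]
assSSSU ⇒ assaSSU   [S ::= a]
assaSSU ⇒ assaaSU   [S ::= a]
assaaSU ⇒ assaaaU   [S ::= a]
assaaaU ⇒ assaaaa   [U ::= a]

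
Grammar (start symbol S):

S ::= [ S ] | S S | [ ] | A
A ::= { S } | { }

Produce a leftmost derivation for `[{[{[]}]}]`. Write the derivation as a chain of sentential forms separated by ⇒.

S ⇒ [S] ⇒ [A] ⇒ [{S}] ⇒ [{[S]}] ⇒ [{[A]}] ⇒ [{[{S}]}] ⇒ [{[{[]}]}]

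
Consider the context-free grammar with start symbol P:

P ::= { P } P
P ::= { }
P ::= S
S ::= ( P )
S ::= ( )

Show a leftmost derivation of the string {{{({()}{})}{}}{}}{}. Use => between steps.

P => {P}P   [P ::= { P } P]
{P}P => {{P}P}P   [P ::= { P } P]
{{P}P}P => {{{P}P}P}P   [P ::= { P } P]
{{{P}P}P}P => {{{S}P}P}P   [P ::= S]
{{{S}P}P}P => {{{(P)}P}P}P   [S ::= ( P )]
{{{(P)}P}P}P => {{{({P}P)}P}P}P   [P ::= { P } P]
{{{({P}P)}P}P}P => {{{({S}P)}P}P}P   [P ::= S]
{{{({S}P)}P}P}P => {{{({()}P)}P}P}P   [S ::= ( )]
{{{({()}P)}P}P}P => {{{({()}{})}P}P}P   [P ::= { }]
{{{({()}{})}P}P}P => {{{({()}{})}{}}P}P   [P ::= { }]
{{{({()}{})}{}}P}P => {{{({()}{})}{}}{}}P   [P ::= { }]
{{{({()}{})}{}}{}}P => {{{({()}{})}{}}{}}{}   [P ::= { }]

P=>{P}P=>{{P}P}P=>{{{P}P}P}P=>{{{S}P}P}P=>{{{(P)}P}P}P=>{{{({P}P)}P}P}P=>{{{({S}P)}P}P}P=>{{{({()}P)}P}P}P=>{{{({()}{})}P}P}P=>{{{({()}{})}{}}P}P=>{{{({()}{})}{}}{}}P=>{{{({()}{})}{}}{}}{}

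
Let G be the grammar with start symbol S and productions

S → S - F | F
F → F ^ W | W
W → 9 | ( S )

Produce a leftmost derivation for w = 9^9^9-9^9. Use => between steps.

S => S-F   [S → S - F]
S-F => F-F   [S → F]
F-F => F^W-F   [F → F ^ W]
F^W-F => F^W^W-F   [F → F ^ W]
F^W^W-F => W^W^W-F   [F → W]
W^W^W-F => 9^W^W-F   [W → 9]
9^W^W-F => 9^9^W-F   [W → 9]
9^9^W-F => 9^9^9-F   [W → 9]
9^9^9-F => 9^9^9-F^W   [F → F ^ W]
9^9^9-F^W => 9^9^9-W^W   [F → W]
9^9^9-W^W => 9^9^9-9^W   [W → 9]
9^9^9-9^W => 9^9^9-9^9   [W → 9]

S=>S-F=>F-F=>F^W-F=>F^W^W-F=>W^W^W-F=>9^W^W-F=>9^9^W-F=>9^9^9-F=>9^9^9-F^W=>9^9^9-W^W=>9^9^9-9^W=>9^9^9-9^9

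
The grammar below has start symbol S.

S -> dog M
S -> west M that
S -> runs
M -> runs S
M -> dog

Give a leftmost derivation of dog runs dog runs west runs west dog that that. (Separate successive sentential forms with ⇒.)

S ⇒ dog M ⇒ dog runs S ⇒ dog runs dog M ⇒ dog runs dog runs S ⇒ dog runs dog runs west M that ⇒ dog runs dog runs west runs S that ⇒ dog runs dog runs west runs west M that that ⇒ dog runs dog runs west runs west dog that that

S ⇒ dog M   [S -> dog M]
dog M ⇒ dog runs S   [M -> runs S]
dog runs S ⇒ dog runs dog M   [S -> dog M]
dog runs dog M ⇒ dog runs dog runs S   [M -> runs S]
dog runs dog runs S ⇒ dog runs dog runs west M that   [S -> west M that]
dog runs dog runs west M that ⇒ dog runs dog runs west runs S that   [M -> runs S]
dog runs dog runs west runs S that ⇒ dog runs dog runs west runs west M that that   [S -> west M that]
dog runs dog runs west runs west M that that ⇒ dog runs dog runs west runs west dog that that   [M -> dog]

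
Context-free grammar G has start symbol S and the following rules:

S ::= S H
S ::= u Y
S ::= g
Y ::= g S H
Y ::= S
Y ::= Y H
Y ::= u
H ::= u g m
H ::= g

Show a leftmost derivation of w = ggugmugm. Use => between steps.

S => SH => SHH => SHHH => gHHH => ggHH => ggugmH => ggugmugm

S => SH   [S ::= S H]
SH => SHH   [S ::= S H]
SHH => SHHH   [S ::= S H]
SHHH => gHHH   [S ::= g]
gHHH => ggHH   [H ::= g]
ggHH => ggugmH   [H ::= u g m]
ggugmH => ggugmugm   [H ::= u g m]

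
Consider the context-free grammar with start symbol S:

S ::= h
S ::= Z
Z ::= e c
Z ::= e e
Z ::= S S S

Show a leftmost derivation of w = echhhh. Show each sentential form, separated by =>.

S => Z => SSS => ZSS => SSSSS => ZSSSS => ecSSSS => echSSS => echhSS => echhhS => echhhh

S => Z   [S ::= Z]
Z => SSS   [Z ::= S S S]
SSS => ZSS   [S ::= Z]
ZSS => SSSSS   [Z ::= S S S]
SSSSS => ZSSSS   [S ::= Z]
ZSSSS => ecSSSS   [Z ::= e c]
ecSSSS => echSSS   [S ::= h]
echSSS => echhSS   [S ::= h]
echhSS => echhhS   [S ::= h]
echhhS => echhhh   [S ::= h]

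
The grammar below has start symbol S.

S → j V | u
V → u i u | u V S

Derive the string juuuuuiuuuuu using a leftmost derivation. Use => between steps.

S => jV => juVS => juuVSS => juuuVSSS => juuuuVSSSS => juuuuuiuSSSS => juuuuuiuuSSS => juuuuuiuuuSS => juuuuuiuuuuS => juuuuuiuuuuu

S => jV   [S → j V]
jV => juVS   [V → u V S]
juVS => juuVSS   [V → u V S]
juuVSS => juuuVSSS   [V → u V S]
juuuVSSS => juuuuVSSSS   [V → u V S]
juuuuVSSSS => juuuuuiuSSSS   [V → u i u]
juuuuuiuSSSS => juuuuuiuuSSS   [S → u]
juuuuuiuuSSS => juuuuuiuuuSS   [S → u]
juuuuuiuuuSS => juuuuuiuuuuS   [S → u]
juuuuuiuuuuS => juuuuuiuuuuu   [S → u]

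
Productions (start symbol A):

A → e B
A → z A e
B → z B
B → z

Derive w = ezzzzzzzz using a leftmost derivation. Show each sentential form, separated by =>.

A => eB => ezB => ezzB => ezzzB => ezzzzB => ezzzzzB => ezzzzzzB => ezzzzzzzB => ezzzzzzzz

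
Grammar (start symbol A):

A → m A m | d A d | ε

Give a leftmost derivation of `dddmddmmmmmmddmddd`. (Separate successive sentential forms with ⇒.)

A ⇒ dAd ⇒ ddAdd ⇒ dddAddd ⇒ dddmAmddd ⇒ dddmdAdmddd ⇒ dddmddAddmddd ⇒ dddmddmAmddmddd ⇒ dddmddmmAmmddmddd ⇒ dddmddmmmAmmmddmddd ⇒ dddmddmmmmmmddmddd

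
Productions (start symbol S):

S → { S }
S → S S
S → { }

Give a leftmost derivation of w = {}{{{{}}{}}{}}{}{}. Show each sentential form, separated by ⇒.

S ⇒ SS ⇒ SSS ⇒ {}SS ⇒ {}SSS ⇒ {}{S}SS ⇒ {}{SS}SS ⇒ {}{{S}S}SS ⇒ {}{{SS}S}SS ⇒ {}{{{S}S}S}SS ⇒ {}{{{{}}S}S}SS ⇒ {}{{{{}}{}}S}SS ⇒ {}{{{{}}{}}{}}SS ⇒ {}{{{{}}{}}{}}{}S ⇒ {}{{{{}}{}}{}}{}{}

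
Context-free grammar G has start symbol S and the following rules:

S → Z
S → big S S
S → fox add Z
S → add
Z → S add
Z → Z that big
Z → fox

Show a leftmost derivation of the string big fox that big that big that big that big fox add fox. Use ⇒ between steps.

S ⇒ big S S ⇒ big Z S ⇒ big Z that big S ⇒ big Z that big that big S ⇒ big Z that big that big that big S ⇒ big Z that big that big that big that big S ⇒ big fox that big that big that big that big S ⇒ big fox that big that big that big that big fox add Z ⇒ big fox that big that big that big that big fox add fox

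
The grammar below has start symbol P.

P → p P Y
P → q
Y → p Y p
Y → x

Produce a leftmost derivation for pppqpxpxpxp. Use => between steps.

P=>pPY=>ppPYY=>pppPYYY=>pppqYYY=>pppqpYpYY=>pppqpxpYY=>pppqpxpxY=>pppqpxpxpYp=>pppqpxpxpxp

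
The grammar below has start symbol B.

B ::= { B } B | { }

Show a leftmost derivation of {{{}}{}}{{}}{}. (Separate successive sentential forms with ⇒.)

B ⇒ {B}B   [B ::= { B } B]
{B}B ⇒ {{B}B}B   [B ::= { B } B]
{{B}B}B ⇒ {{{}}B}B   [B ::= { }]
{{{}}B}B ⇒ {{{}}{}}B   [B ::= { }]
{{{}}{}}B ⇒ {{{}}{}}{B}B   [B ::= { B } B]
{{{}}{}}{B}B ⇒ {{{}}{}}{{}}B   [B ::= { }]
{{{}}{}}{{}}B ⇒ {{{}}{}}{{}}{}   [B ::= { }]

B⇒{B}B⇒{{B}B}B⇒{{{}}B}B⇒{{{}}{}}B⇒{{{}}{}}{B}B⇒{{{}}{}}{{}}B⇒{{{}}{}}{{}}{}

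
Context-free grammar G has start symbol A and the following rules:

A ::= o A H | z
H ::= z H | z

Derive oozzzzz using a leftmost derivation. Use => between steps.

A => oAH => ooAHH => oozHH => oozzH => oozzzH => oozzzzH => oozzzzz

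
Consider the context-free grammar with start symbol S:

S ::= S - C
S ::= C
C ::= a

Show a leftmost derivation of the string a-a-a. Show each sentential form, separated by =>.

S => S-C => S-C-C => C-C-C => a-C-C => a-a-C => a-a-a

S => S-C   [S ::= S - C]
S-C => S-C-C   [S ::= S - C]
S-C-C => C-C-C   [S ::= C]
C-C-C => a-C-C   [C ::= a]
a-C-C => a-a-C   [C ::= a]
a-a-C => a-a-a   [C ::= a]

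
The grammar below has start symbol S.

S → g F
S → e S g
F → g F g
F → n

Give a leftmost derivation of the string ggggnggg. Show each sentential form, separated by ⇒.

S⇒gF⇒ggFg⇒gggFgg⇒ggggFggg⇒ggggnggg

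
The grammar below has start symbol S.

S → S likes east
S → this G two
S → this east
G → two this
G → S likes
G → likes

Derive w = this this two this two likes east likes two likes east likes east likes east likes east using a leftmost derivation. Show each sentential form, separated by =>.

S => S likes east => S likes east likes east => S likes east likes east likes east => S likes east likes east likes east likes east => this G two likes east likes east likes east likes east => this S likes two likes east likes east likes east likes east => this S likes east likes two likes east likes east likes east likes east => this this G two likes east likes two likes east likes east likes east likes east => this this two this two likes east likes two likes east likes east likes east likes east

S => S likes east   [S → S likes east]
S likes east => S likes east likes east   [S → S likes east]
S likes east likes east => S likes east likes east likes east   [S → S likes east]
S likes east likes east likes east => S likes east likes east likes east likes east   [S → S likes east]
S likes east likes east likes east likes east => this G two likes east likes east likes east likes east   [S → this G two]
this G two likes east likes east likes east likes east => this S likes two likes east likes east likes east likes east   [G → S likes]
this S likes two likes east likes east likes east likes east => this S likes east likes two likes east likes east likes east likes east   [S → S likes east]
this S likes east likes two likes east likes east likes east likes east => this this G two likes east likes two likes east likes east likes east likes east   [S → this G two]
this this G two likes east likes two likes east likes east likes east likes east => this this two this two likes east likes two likes east likes east likes east likes east   [G → two this]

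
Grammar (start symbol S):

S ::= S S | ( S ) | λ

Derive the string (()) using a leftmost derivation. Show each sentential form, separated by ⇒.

S ⇒ SS   [S ::= S S]
SS ⇒ SSS   [S ::= S S]
SSS ⇒ SSSS   [S ::= S S]
SSSS ⇒ (S)SSS   [S ::= ( S )]
(S)SSS ⇒ ((S))SSS   [S ::= ( S )]
((S))SSS ⇒ (())SSS   [S ::= λ]
(())SSS ⇒ (())SS   [S ::= λ]
(())SS ⇒ (())S   [S ::= λ]
(())S ⇒ (())   [S ::= λ]

S⇒SS⇒SSS⇒SSSS⇒(S)SSS⇒((S))SSS⇒(())SSS⇒(())SS⇒(())S⇒(())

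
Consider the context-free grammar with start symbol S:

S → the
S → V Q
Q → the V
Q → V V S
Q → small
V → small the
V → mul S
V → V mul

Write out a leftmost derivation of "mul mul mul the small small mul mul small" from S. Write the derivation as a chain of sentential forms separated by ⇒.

S ⇒ V Q ⇒ V mul Q ⇒ V mul mul Q ⇒ mul S mul mul Q ⇒ mul V Q mul mul Q ⇒ mul mul S Q mul mul Q ⇒ mul mul V Q Q mul mul Q ⇒ mul mul mul S Q Q mul mul Q ⇒ mul mul mul the Q Q mul mul Q ⇒ mul mul mul the small Q mul mul Q ⇒ mul mul mul the small small mul mul Q ⇒ mul mul mul the small small mul mul small

S ⇒ V Q   [S → V Q]
V Q ⇒ V mul Q   [V → V mul]
V mul Q ⇒ V mul mul Q   [V → V mul]
V mul mul Q ⇒ mul S mul mul Q   [V → mul S]
mul S mul mul Q ⇒ mul V Q mul mul Q   [S → V Q]
mul V Q mul mul Q ⇒ mul mul S Q mul mul Q   [V → mul S]
mul mul S Q mul mul Q ⇒ mul mul V Q Q mul mul Q   [S → V Q]
mul mul V Q Q mul mul Q ⇒ mul mul mul S Q Q mul mul Q   [V → mul S]
mul mul mul S Q Q mul mul Q ⇒ mul mul mul the Q Q mul mul Q   [S → the]
mul mul mul the Q Q mul mul Q ⇒ mul mul mul the small Q mul mul Q   [Q → small]
mul mul mul the small Q mul mul Q ⇒ mul mul mul the small small mul mul Q   [Q → small]
mul mul mul the small small mul mul Q ⇒ mul mul mul the small small mul mul small   [Q → small]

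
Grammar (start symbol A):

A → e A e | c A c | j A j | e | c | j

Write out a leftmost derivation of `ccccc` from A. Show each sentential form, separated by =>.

A => cAc   [A → c A c]
cAc => ccAcc   [A → c A c]
ccAcc => ccccc   [A → c]

A => cAc => ccAcc => ccccc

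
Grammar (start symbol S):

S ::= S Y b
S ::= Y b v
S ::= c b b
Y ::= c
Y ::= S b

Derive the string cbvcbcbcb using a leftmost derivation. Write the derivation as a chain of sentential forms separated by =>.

S => SYb => SYbYb => SYbYbYb => YbvYbYbYb => cbvYbYbYb => cbvcbYbYb => cbvcbcbYb => cbvcbcbcb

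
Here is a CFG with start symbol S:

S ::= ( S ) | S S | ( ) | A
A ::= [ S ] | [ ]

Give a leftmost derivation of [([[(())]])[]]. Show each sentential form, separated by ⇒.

S⇒A⇒[S]⇒[SS]⇒[(S)S]⇒[(A)S]⇒[([S])S]⇒[([A])S]⇒[([[S]])S]⇒[([[(S)]])S]⇒[([[(())]])S]⇒[([[(())]])A]⇒[([[(())]])[]]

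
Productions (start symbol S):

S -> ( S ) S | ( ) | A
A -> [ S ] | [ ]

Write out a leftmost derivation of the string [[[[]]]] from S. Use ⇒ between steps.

S ⇒ A ⇒ [S] ⇒ [A] ⇒ [[S]] ⇒ [[A]] ⇒ [[[S]]] ⇒ [[[A]]] ⇒ [[[[]]]]

S ⇒ A   [S -> A]
A ⇒ [S]   [A -> [ S ]]
[S] ⇒ [A]   [S -> A]
[A] ⇒ [[S]]   [A -> [ S ]]
[[S]] ⇒ [[A]]   [S -> A]
[[A]] ⇒ [[[S]]]   [A -> [ S ]]
[[[S]]] ⇒ [[[A]]]   [S -> A]
[[[A]]] ⇒ [[[[]]]]   [A -> [ ]]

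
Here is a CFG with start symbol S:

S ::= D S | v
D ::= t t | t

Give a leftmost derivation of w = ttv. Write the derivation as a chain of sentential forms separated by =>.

S => DS => tS => tDS => ttS => ttv

S => DS   [S ::= D S]
DS => tS   [D ::= t]
tS => tDS   [S ::= D S]
tDS => ttS   [D ::= t]
ttS => ttv   [S ::= v]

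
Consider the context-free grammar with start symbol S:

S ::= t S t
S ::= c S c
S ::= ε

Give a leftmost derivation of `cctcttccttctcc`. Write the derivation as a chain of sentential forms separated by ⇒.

S ⇒ cSc   [S ::= c S c]
cSc ⇒ ccScc   [S ::= c S c]
ccScc ⇒ cctStcc   [S ::= t S t]
cctStcc ⇒ cctcSctcc   [S ::= c S c]
cctcSctcc ⇒ cctctStctcc   [S ::= t S t]
cctctStctcc ⇒ cctcttSttctcc   [S ::= t S t]
cctcttSttctcc ⇒ cctcttcScttctcc   [S ::= c S c]
cctcttcScttctcc ⇒ cctcttccttctcc   [S ::= ε]

S⇒cSc⇒ccScc⇒cctStcc⇒cctcSctcc⇒cctctStctcc⇒cctcttSttctcc⇒cctcttcScttctcc⇒cctcttccttctcc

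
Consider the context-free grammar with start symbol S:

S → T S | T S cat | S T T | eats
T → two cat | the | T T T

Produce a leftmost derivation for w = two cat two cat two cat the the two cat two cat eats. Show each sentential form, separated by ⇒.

S ⇒ T S ⇒ T T T S ⇒ T T T T T S ⇒ T T T T T T T S ⇒ two cat T T T T T T S ⇒ two cat two cat T T T T T S ⇒ two cat two cat two cat T T T T S ⇒ two cat two cat two cat the T T T S ⇒ two cat two cat two cat the the T T S ⇒ two cat two cat two cat the the two cat T S ⇒ two cat two cat two cat the the two cat two cat S ⇒ two cat two cat two cat the the two cat two cat eats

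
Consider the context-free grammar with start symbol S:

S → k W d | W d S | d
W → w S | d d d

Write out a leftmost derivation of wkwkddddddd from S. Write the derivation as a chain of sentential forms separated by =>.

S => WdS => wSdS => wkWddS => wkwSddS => wkwkWdddS => wkwkddddddS => wkwkddddddd

S => WdS   [S → W d S]
WdS => wSdS   [W → w S]
wSdS => wkWddS   [S → k W d]
wkWddS => wkwSddS   [W → w S]
wkwSddS => wkwkWdddS   [S → k W d]
wkwkWdddS => wkwkddddddS   [W → d d d]
wkwkddddddS => wkwkddddddd   [S → d]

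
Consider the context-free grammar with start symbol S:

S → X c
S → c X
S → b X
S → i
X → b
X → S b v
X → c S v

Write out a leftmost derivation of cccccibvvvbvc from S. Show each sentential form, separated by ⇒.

S ⇒ Xc ⇒ Sbvc ⇒ cXbvc ⇒ ccSvbvc ⇒ cccXvbvc ⇒ ccccSvvbvc ⇒ cccccXvvbvc ⇒ cccccSbvvvbvc ⇒ cccccibvvvbvc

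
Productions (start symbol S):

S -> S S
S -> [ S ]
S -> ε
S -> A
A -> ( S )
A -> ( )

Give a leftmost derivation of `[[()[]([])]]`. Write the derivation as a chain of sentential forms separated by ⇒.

S ⇒ [S]   [S -> [ S ]]
[S] ⇒ [[S]]   [S -> [ S ]]
[[S]] ⇒ [[SS]]   [S -> S S]
[[SS]] ⇒ [[AS]]   [S -> A]
[[AS]] ⇒ [[()S]]   [A -> ( )]
[[()S]] ⇒ [[()SS]]   [S -> S S]
[[()SS]] ⇒ [[()[S]S]]   [S -> [ S ]]
[[()[S]S]] ⇒ [[()[]S]]   [S -> ε]
[[()[]S]] ⇒ [[()[]SS]]   [S -> S S]
[[()[]SS]] ⇒ [[()[]AS]]   [S -> A]
[[()[]AS]] ⇒ [[()[](S)S]]   [A -> ( S )]
[[()[](S)S]] ⇒ [[()[]([S])S]]   [S -> [ S ]]
[[()[]([S])S]] ⇒ [[()[]([])S]]   [S -> ε]
[[()[]([])S]] ⇒ [[()[]([])]]   [S -> ε]

S⇒[S]⇒[[S]]⇒[[SS]]⇒[[AS]]⇒[[()S]]⇒[[()SS]]⇒[[()[S]S]]⇒[[()[]S]]⇒[[()[]SS]]⇒[[()[]AS]]⇒[[()[](S)S]]⇒[[()[]([S])S]]⇒[[()[]([])S]]⇒[[()[]([])]]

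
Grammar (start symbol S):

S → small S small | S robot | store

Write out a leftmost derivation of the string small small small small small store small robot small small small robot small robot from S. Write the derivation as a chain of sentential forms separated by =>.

S => S robot => small S small robot => small S robot small robot => small small S small robot small robot => small small small S small small robot small robot => small small small small S small small small robot small robot => small small small small S robot small small small robot small robot => small small small small small S small robot small small small robot small robot => small small small small small store small robot small small small robot small robot

S => S robot   [S → S robot]
S robot => small S small robot   [S → small S small]
small S small robot => small S robot small robot   [S → S robot]
small S robot small robot => small small S small robot small robot   [S → small S small]
small small S small robot small robot => small small small S small small robot small robot   [S → small S small]
small small small S small small robot small robot => small small small small S small small small robot small robot   [S → small S small]
small small small small S small small small robot small robot => small small small small S robot small small small robot small robot   [S → S robot]
small small small small S robot small small small robot small robot => small small small small small S small robot small small small robot small robot   [S → small S small]
small small small small small S small robot small small small robot small robot => small small small small small store small robot small small small robot small robot   [S → store]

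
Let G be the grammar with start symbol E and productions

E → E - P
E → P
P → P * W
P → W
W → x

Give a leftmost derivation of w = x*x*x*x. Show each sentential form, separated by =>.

E => P   [E → P]
P => P*W   [P → P * W]
P*W => P*W*W   [P → P * W]
P*W*W => P*W*W*W   [P → P * W]
P*W*W*W => W*W*W*W   [P → W]
W*W*W*W => x*W*W*W   [W → x]
x*W*W*W => x*x*W*W   [W → x]
x*x*W*W => x*x*x*W   [W → x]
x*x*x*W => x*x*x*x   [W → x]

E=>P=>P*W=>P*W*W=>P*W*W*W=>W*W*W*W=>x*W*W*W=>x*x*W*W=>x*x*x*W=>x*x*x*x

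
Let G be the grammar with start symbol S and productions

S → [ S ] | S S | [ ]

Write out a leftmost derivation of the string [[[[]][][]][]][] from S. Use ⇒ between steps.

S ⇒ SS ⇒ [S]S ⇒ [SS]S ⇒ [[S]S]S ⇒ [[SS]S]S ⇒ [[SSS]S]S ⇒ [[[S]SS]S]S ⇒ [[[[]]SS]S]S ⇒ [[[[]][]S]S]S ⇒ [[[[]][][]]S]S ⇒ [[[[]][][]][]]S ⇒ [[[[]][][]][]][]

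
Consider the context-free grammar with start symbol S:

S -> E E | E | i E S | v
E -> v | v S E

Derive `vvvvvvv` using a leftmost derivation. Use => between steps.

S => E => vSE => vEEE => vvSEEE => vvEEEEE => vvvEEEE => vvvvEEE => vvvvvEE => vvvvvvE => vvvvvvv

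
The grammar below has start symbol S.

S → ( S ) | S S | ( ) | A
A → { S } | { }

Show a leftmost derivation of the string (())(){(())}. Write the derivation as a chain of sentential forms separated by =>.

S => SS   [S → S S]
SS => SSS   [S → S S]
SSS => (S)SS   [S → ( S )]
(S)SS => (())SS   [S → ( )]
(())SS => (())()S   [S → ( )]
(())()S => (())()A   [S → A]
(())()A => (())(){S}   [A → { S }]
(())(){S} => (())(){(S)}   [S → ( S )]
(())(){(S)} => (())(){(())}   [S → ( )]

S=>SS=>SSS=>(S)SS=>(())SS=>(())()S=>(())()A=>(())(){S}=>(())(){(S)}=>(())(){(())}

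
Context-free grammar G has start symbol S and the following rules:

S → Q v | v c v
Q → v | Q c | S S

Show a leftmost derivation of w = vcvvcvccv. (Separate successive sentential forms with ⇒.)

S ⇒ Qv ⇒ Qcv ⇒ Qccv ⇒ SSccv ⇒ vcvSccv ⇒ vcvvcvccv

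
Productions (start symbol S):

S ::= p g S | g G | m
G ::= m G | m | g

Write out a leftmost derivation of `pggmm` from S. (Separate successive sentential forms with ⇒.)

S ⇒ pgS   [S ::= p g S]
pgS ⇒ pggG   [S ::= g G]
pggG ⇒ pggmG   [G ::= m G]
pggmG ⇒ pggmm   [G ::= m]

S⇒pgS⇒pggG⇒pggmG⇒pggmm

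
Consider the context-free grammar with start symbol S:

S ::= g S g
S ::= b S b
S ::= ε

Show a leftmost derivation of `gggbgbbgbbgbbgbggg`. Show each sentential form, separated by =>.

S => gSg   [S ::= g S g]
gSg => ggSgg   [S ::= g S g]
ggSgg => gggSggg   [S ::= g S g]
gggSggg => gggbSbggg   [S ::= b S b]
gggbSbggg => gggbgSgbggg   [S ::= g S g]
gggbgSgbggg => gggbgbSbgbggg   [S ::= b S b]
gggbgbSbgbggg => gggbgbbSbbgbggg   [S ::= b S b]
gggbgbbSbbgbggg => gggbgbbgSgbbgbggg   [S ::= g S g]
gggbgbbgSgbbgbggg => gggbgbbgbSbgbbgbggg   [S ::= b S b]
gggbgbbgbSbgbbgbggg => gggbgbbgbbgbbgbggg   [S ::= ε]

S => gSg => ggSgg => gggSggg => gggbSbggg => gggbgSgbggg => gggbgbSbgbggg => gggbgbbSbbgbggg => gggbgbbgSgbbgbggg => gggbgbbgbSbgbbgbggg => gggbgbbgbbgbbgbggg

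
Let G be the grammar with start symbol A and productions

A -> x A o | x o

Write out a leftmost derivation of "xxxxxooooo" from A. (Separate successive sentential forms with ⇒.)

A ⇒ xAo   [A -> x A o]
xAo ⇒ xxAoo   [A -> x A o]
xxAoo ⇒ xxxAooo   [A -> x A o]
xxxAooo ⇒ xxxxAoooo   [A -> x A o]
xxxxAoooo ⇒ xxxxxooooo   [A -> x o]

A⇒xAo⇒xxAoo⇒xxxAooo⇒xxxxAoooo⇒xxxxxooooo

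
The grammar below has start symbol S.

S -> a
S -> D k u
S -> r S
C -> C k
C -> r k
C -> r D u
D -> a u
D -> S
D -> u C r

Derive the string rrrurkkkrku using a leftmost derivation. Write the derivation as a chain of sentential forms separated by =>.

S=>rS=>rrS=>rrrS=>rrrDku=>rrruCrku=>rrruCkrku=>rrruCkkrku=>rrrurkkkrku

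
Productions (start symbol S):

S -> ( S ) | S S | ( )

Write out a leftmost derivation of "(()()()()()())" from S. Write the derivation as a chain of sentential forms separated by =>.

S => (S)   [S -> ( S )]
(S) => (SS)   [S -> S S]
(SS) => (SSS)   [S -> S S]
(SSS) => (SSSS)   [S -> S S]
(SSSS) => (SSSSS)   [S -> S S]
(SSSSS) => (SSSSSS)   [S -> S S]
(SSSSSS) => (()SSSSS)   [S -> ( )]
(()SSSSS) => (()()SSSS)   [S -> ( )]
(()()SSSS) => (()()()SSS)   [S -> ( )]
(()()()SSS) => (()()()()SS)   [S -> ( )]
(()()()()SS) => (()()()()()S)   [S -> ( )]
(()()()()()S) => (()()()()()())   [S -> ( )]

S=>(S)=>(SS)=>(SSS)=>(SSSS)=>(SSSSS)=>(SSSSSS)=>(()SSSSS)=>(()()SSSS)=>(()()()SSS)=>(()()()()SS)=>(()()()()()S)=>(()()()()()())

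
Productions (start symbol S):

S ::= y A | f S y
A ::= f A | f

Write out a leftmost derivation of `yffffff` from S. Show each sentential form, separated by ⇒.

S ⇒ yA ⇒ yfA ⇒ yffA ⇒ yfffA ⇒ yffffA ⇒ yfffffA ⇒ yffffff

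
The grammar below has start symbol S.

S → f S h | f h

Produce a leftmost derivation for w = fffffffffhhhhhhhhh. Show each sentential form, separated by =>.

S => fSh => ffShh => fffShhh => ffffShhhh => fffffShhhhh => ffffffShhhhhh => fffffffShhhhhhh => ffffffffShhhhhhhh => fffffffffhhhhhhhhh

S => fSh   [S → f S h]
fSh => ffShh   [S → f S h]
ffShh => fffShhh   [S → f S h]
fffShhh => ffffShhhh   [S → f S h]
ffffShhhh => fffffShhhhh   [S → f S h]
fffffShhhhh => ffffffShhhhhh   [S → f S h]
ffffffShhhhhh => fffffffShhhhhhh   [S → f S h]
fffffffShhhhhhh => ffffffffShhhhhhhh   [S → f S h]
ffffffffShhhhhhhh => fffffffffhhhhhhhhh   [S → f h]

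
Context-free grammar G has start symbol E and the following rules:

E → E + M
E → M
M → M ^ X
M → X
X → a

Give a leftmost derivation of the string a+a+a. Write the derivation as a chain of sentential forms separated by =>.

E=>E+M=>E+M+M=>M+M+M=>X+M+M=>a+M+M=>a+X+M=>a+a+M=>a+a+X=>a+a+a

E => E+M   [E → E + M]
E+M => E+M+M   [E → E + M]
E+M+M => M+M+M   [E → M]
M+M+M => X+M+M   [M → X]
X+M+M => a+M+M   [X → a]
a+M+M => a+X+M   [M → X]
a+X+M => a+a+M   [X → a]
a+a+M => a+a+X   [M → X]
a+a+X => a+a+a   [X → a]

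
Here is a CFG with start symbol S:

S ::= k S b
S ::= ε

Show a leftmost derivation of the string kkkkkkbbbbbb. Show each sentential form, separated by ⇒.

S ⇒ kSb ⇒ kkSbb ⇒ kkkSbbb ⇒ kkkkSbbbb ⇒ kkkkkSbbbbb ⇒ kkkkkkSbbbbbb ⇒ kkkkkkbbbbbb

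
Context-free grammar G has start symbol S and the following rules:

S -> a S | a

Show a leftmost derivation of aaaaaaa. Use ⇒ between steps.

S ⇒ aS ⇒ aaS ⇒ aaaS ⇒ aaaaS ⇒ aaaaaS ⇒ aaaaaaS ⇒ aaaaaaa

S ⇒ aS   [S -> a S]
aS ⇒ aaS   [S -> a S]
aaS ⇒ aaaS   [S -> a S]
aaaS ⇒ aaaaS   [S -> a S]
aaaaS ⇒ aaaaaS   [S -> a S]
aaaaaS ⇒ aaaaaaS   [S -> a S]
aaaaaaS ⇒ aaaaaaa   [S -> a]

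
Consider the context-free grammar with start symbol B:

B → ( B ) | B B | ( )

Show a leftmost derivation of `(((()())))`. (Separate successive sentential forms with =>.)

B => (B) => ((B)) => (((B))) => (((BB))) => (((()B))) => (((()())))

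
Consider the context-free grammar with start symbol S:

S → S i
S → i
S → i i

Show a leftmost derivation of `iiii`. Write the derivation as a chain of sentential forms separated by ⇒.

S⇒Si⇒Sii⇒Siii⇒iiii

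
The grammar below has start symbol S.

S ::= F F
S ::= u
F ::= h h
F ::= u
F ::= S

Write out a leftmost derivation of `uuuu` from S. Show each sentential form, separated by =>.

S => FF => SF => FFF => SFF => FFFF => uFFF => uuFF => uuSF => uuuF => uuuu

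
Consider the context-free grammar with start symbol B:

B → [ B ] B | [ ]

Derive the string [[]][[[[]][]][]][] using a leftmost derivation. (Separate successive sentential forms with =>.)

B => [B]B   [B → [ B ] B]
[B]B => [[]]B   [B → [ ]]
[[]]B => [[]][B]B   [B → [ B ] B]
[[]][B]B => [[]][[B]B]B   [B → [ B ] B]
[[]][[B]B]B => [[]][[[B]B]B]B   [B → [ B ] B]
[[]][[[B]B]B]B => [[]][[[[]]B]B]B   [B → [ ]]
[[]][[[[]]B]B]B => [[]][[[[]][]]B]B   [B → [ ]]
[[]][[[[]][]]B]B => [[]][[[[]][]][]]B   [B → [ ]]
[[]][[[[]][]][]]B => [[]][[[[]][]][]][]   [B → [ ]]

B => [B]B => [[]]B => [[]][B]B => [[]][[B]B]B => [[]][[[B]B]B]B => [[]][[[[]]B]B]B => [[]][[[[]][]]B]B => [[]][[[[]][]][]]B => [[]][[[[]][]][]][]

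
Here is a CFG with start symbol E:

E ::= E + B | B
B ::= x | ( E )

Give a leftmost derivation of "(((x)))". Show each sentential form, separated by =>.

E => B => (E) => (B) => ((E)) => ((B)) => (((E))) => (((B))) => (((x)))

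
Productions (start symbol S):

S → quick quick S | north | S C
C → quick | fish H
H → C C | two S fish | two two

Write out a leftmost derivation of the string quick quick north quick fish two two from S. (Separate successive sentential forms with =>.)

S => quick quick S => quick quick S C => quick quick S C C => quick quick north C C => quick quick north quick C => quick quick north quick fish H => quick quick north quick fish two two

S => quick quick S   [S → quick quick S]
quick quick S => quick quick S C   [S → S C]
quick quick S C => quick quick S C C   [S → S C]
quick quick S C C => quick quick north C C   [S → north]
quick quick north C C => quick quick north quick C   [C → quick]
quick quick north quick C => quick quick north quick fish H   [C → fish H]
quick quick north quick fish H => quick quick north quick fish two two   [H → two two]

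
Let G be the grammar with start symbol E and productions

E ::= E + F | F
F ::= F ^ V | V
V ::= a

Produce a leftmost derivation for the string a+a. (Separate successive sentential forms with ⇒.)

E ⇒ E+F ⇒ F+F ⇒ V+F ⇒ a+F ⇒ a+V ⇒ a+a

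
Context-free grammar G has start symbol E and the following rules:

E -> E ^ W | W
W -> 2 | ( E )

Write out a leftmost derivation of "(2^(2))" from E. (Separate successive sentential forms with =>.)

E => W   [E -> W]
W => (E)   [W -> ( E )]
(E) => (E^W)   [E -> E ^ W]
(E^W) => (W^W)   [E -> W]
(W^W) => (2^W)   [W -> 2]
(2^W) => (2^(E))   [W -> ( E )]
(2^(E)) => (2^(W))   [E -> W]
(2^(W)) => (2^(2))   [W -> 2]

E => W => (E) => (E^W) => (W^W) => (2^W) => (2^(E)) => (2^(W)) => (2^(2))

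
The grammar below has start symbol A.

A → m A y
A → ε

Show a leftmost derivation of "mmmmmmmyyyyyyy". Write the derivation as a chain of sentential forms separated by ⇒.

A ⇒ mAy   [A → m A y]
mAy ⇒ mmAyy   [A → m A y]
mmAyy ⇒ mmmAyyy   [A → m A y]
mmmAyyy ⇒ mmmmAyyyy   [A → m A y]
mmmmAyyyy ⇒ mmmmmAyyyyy   [A → m A y]
mmmmmAyyyyy ⇒ mmmmmmAyyyyyy   [A → m A y]
mmmmmmAyyyyyy ⇒ mmmmmmmAyyyyyyy   [A → m A y]
mmmmmmmAyyyyyyy ⇒ mmmmmmmyyyyyyy   [A → ε]

A ⇒ mAy ⇒ mmAyy ⇒ mmmAyyy ⇒ mmmmAyyyy ⇒ mmmmmAyyyyy ⇒ mmmmmmAyyyyyy ⇒ mmmmmmmAyyyyyyy ⇒ mmmmmmmyyyyyyy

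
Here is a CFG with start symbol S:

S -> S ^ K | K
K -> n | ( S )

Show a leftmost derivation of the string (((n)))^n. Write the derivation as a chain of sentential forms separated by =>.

S => S^K   [S -> S ^ K]
S^K => K^K   [S -> K]
K^K => (S)^K   [K -> ( S )]
(S)^K => (K)^K   [S -> K]
(K)^K => ((S))^K   [K -> ( S )]
((S))^K => ((K))^K   [S -> K]
((K))^K => (((S)))^K   [K -> ( S )]
(((S)))^K => (((K)))^K   [S -> K]
(((K)))^K => (((n)))^K   [K -> n]
(((n)))^K => (((n)))^n   [K -> n]

S=>S^K=>K^K=>(S)^K=>(K)^K=>((S))^K=>((K))^K=>(((S)))^K=>(((K)))^K=>(((n)))^K=>(((n)))^n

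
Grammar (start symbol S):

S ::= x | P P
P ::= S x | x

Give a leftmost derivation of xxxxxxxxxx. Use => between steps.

S=>PP=>SxP=>PPxP=>SxPxP=>PPxPxP=>xPxPxP=>xSxxPxP=>xPPxxPxP=>xxPxxPxP=>xxSxxxPxP=>xxxxxxPxP=>xxxxxxSxxP=>xxxxxxxxxP=>xxxxxxxxxx

S => PP   [S ::= P P]
PP => SxP   [P ::= S x]
SxP => PPxP   [S ::= P P]
PPxP => SxPxP   [P ::= S x]
SxPxP => PPxPxP   [S ::= P P]
PPxPxP => xPxPxP   [P ::= x]
xPxPxP => xSxxPxP   [P ::= S x]
xSxxPxP => xPPxxPxP   [S ::= P P]
xPPxxPxP => xxPxxPxP   [P ::= x]
xxPxxPxP => xxSxxxPxP   [P ::= S x]
xxSxxxPxP => xxxxxxPxP   [S ::= x]
xxxxxxPxP => xxxxxxSxxP   [P ::= S x]
xxxxxxSxxP => xxxxxxxxxP   [S ::= x]
xxxxxxxxxP => xxxxxxxxxx   [P ::= x]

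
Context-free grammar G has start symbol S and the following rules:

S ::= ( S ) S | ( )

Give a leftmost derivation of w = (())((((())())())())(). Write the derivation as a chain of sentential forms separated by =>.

S => (S)S => (())S => (())(S)S => (())((S)S)S => (())(((S)S)S)S => (())((((S)S)S)S)S => (())((((())S)S)S)S => (())((((())())S)S)S => (())((((())())())S)S => (())((((())())())())S => (())((((())())())())()

S => (S)S   [S ::= ( S ) S]
(S)S => (())S   [S ::= ( )]
(())S => (())(S)S   [S ::= ( S ) S]
(())(S)S => (())((S)S)S   [S ::= ( S ) S]
(())((S)S)S => (())(((S)S)S)S   [S ::= ( S ) S]
(())(((S)S)S)S => (())((((S)S)S)S)S   [S ::= ( S ) S]
(())((((S)S)S)S)S => (())((((())S)S)S)S   [S ::= ( )]
(())((((())S)S)S)S => (())((((())())S)S)S   [S ::= ( )]
(())((((())())S)S)S => (())((((())())())S)S   [S ::= ( )]
(())((((())())())S)S => (())((((())())())())S   [S ::= ( )]
(())((((())())())())S => (())((((())())())())()   [S ::= ( )]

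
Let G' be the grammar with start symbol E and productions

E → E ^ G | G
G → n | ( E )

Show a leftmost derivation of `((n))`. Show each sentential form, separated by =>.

E => G   [E → G]
G => (E)   [G → ( E )]
(E) => (G)   [E → G]
(G) => ((E))   [G → ( E )]
((E)) => ((G))   [E → G]
((G)) => ((n))   [G → n]

E => G => (E) => (G) => ((E)) => ((G)) => ((n))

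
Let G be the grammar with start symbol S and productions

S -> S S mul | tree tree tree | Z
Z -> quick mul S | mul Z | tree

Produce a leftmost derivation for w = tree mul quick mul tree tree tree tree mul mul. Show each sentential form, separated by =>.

S => S S mul => Z S mul => tree S mul => tree Z mul => tree mul Z mul => tree mul quick mul S mul => tree mul quick mul S S mul mul => tree mul quick mul tree tree tree S mul mul => tree mul quick mul tree tree tree Z mul mul => tree mul quick mul tree tree tree tree mul mul

S => S S mul   [S -> S S mul]
S S mul => Z S mul   [S -> Z]
Z S mul => tree S mul   [Z -> tree]
tree S mul => tree Z mul   [S -> Z]
tree Z mul => tree mul Z mul   [Z -> mul Z]
tree mul Z mul => tree mul quick mul S mul   [Z -> quick mul S]
tree mul quick mul S mul => tree mul quick mul S S mul mul   [S -> S S mul]
tree mul quick mul S S mul mul => tree mul quick mul tree tree tree S mul mul   [S -> tree tree tree]
tree mul quick mul tree tree tree S mul mul => tree mul quick mul tree tree tree Z mul mul   [S -> Z]
tree mul quick mul tree tree tree Z mul mul => tree mul quick mul tree tree tree tree mul mul   [Z -> tree]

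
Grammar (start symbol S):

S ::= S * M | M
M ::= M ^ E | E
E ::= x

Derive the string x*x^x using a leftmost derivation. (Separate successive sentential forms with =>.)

S => S*M   [S ::= S * M]
S*M => M*M   [S ::= M]
M*M => E*M   [M ::= E]
E*M => x*M   [E ::= x]
x*M => x*M^E   [M ::= M ^ E]
x*M^E => x*E^E   [M ::= E]
x*E^E => x*x^E   [E ::= x]
x*x^E => x*x^x   [E ::= x]

S => S*M => M*M => E*M => x*M => x*M^E => x*E^E => x*x^E => x*x^x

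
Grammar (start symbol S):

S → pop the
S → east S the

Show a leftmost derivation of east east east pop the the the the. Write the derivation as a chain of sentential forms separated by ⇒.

S ⇒ east S the   [S → east S the]
east S the ⇒ east east S the the   [S → east S the]
east east S the the ⇒ east east east S the the the   [S → east S the]
east east east S the the the ⇒ east east east pop the the the the   [S → pop the]

S ⇒ east S the ⇒ east east S the the ⇒ east east east S the the the ⇒ east east east pop the the the the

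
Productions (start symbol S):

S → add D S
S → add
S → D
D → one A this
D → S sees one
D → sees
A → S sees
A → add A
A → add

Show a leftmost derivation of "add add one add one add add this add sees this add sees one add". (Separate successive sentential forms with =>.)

S => add D S => add S sees one S => add add D S sees one S => add add one A this S sees one S => add add one S sees this S sees one S => add add one add D S sees this S sees one S => add add one add one A this S sees this S sees one S => add add one add one add A this S sees this S sees one S => add add one add one add add this S sees this S sees one S => add add one add one add add this add sees this S sees one S => add add one add one add add this add sees this add sees one S => add add one add one add add this add sees this add sees one add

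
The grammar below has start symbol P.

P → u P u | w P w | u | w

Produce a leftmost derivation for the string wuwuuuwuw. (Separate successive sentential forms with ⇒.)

P ⇒ wPw   [P → w P w]
wPw ⇒ wuPuw   [P → u P u]
wuPuw ⇒ wuwPwuw   [P → w P w]
wuwPwuw ⇒ wuwuPuwuw   [P → u P u]
wuwuPuwuw ⇒ wuwuuuwuw   [P → u]

P ⇒ wPw ⇒ wuPuw ⇒ wuwPwuw ⇒ wuwuPuwuw ⇒ wuwuuuwuw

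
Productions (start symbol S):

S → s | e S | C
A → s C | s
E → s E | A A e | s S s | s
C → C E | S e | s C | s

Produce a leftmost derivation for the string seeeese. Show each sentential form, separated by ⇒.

S ⇒ C ⇒ sC ⇒ sSe ⇒ seSe ⇒ seeSe ⇒ seeeSe ⇒ seeeeSe ⇒ seeeese

S ⇒ C   [S → C]
C ⇒ sC   [C → s C]
sC ⇒ sSe   [C → S e]
sSe ⇒ seSe   [S → e S]
seSe ⇒ seeSe   [S → e S]
seeSe ⇒ seeeSe   [S → e S]
seeeSe ⇒ seeeeSe   [S → e S]
seeeeSe ⇒ seeeese   [S → s]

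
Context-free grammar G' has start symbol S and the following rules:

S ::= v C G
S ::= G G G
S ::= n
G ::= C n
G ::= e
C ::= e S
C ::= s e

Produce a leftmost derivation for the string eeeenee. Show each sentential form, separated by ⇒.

S ⇒ GGG ⇒ CnGG ⇒ eSnGG ⇒ eGGGnGG ⇒ eeGGnGG ⇒ eeeGnGG ⇒ eeeenGG ⇒ eeeeneG ⇒ eeeenee

S ⇒ GGG   [S ::= G G G]
GGG ⇒ CnGG   [G ::= C n]
CnGG ⇒ eSnGG   [C ::= e S]
eSnGG ⇒ eGGGnGG   [S ::= G G G]
eGGGnGG ⇒ eeGGnGG   [G ::= e]
eeGGnGG ⇒ eeeGnGG   [G ::= e]
eeeGnGG ⇒ eeeenGG   [G ::= e]
eeeenGG ⇒ eeeeneG   [G ::= e]
eeeeneG ⇒ eeeenee   [G ::= e]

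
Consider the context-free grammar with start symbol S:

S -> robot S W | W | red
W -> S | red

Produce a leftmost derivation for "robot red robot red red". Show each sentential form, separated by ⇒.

S ⇒ robot S W ⇒ robot W W ⇒ robot red W ⇒ robot red S ⇒ robot red robot S W ⇒ robot red robot W W ⇒ robot red robot red W ⇒ robot red robot red red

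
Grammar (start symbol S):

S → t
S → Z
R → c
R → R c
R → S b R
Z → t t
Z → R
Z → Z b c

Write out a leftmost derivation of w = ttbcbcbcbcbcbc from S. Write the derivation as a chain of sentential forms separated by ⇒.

S ⇒ Z ⇒ Zbc ⇒ Zbcbc ⇒ Rbcbc ⇒ SbRbcbc ⇒ ZbRbcbc ⇒ ZbcbRbcbc ⇒ ZbcbcbRbcbc ⇒ ZbcbcbcbRbcbc ⇒ ttbcbcbcbRbcbc ⇒ ttbcbcbcbcbcbc

S ⇒ Z   [S → Z]
Z ⇒ Zbc   [Z → Z b c]
Zbc ⇒ Zbcbc   [Z → Z b c]
Zbcbc ⇒ Rbcbc   [Z → R]
Rbcbc ⇒ SbRbcbc   [R → S b R]
SbRbcbc ⇒ ZbRbcbc   [S → Z]
ZbRbcbc ⇒ ZbcbRbcbc   [Z → Z b c]
ZbcbRbcbc ⇒ ZbcbcbRbcbc   [Z → Z b c]
ZbcbcbRbcbc ⇒ ZbcbcbcbRbcbc   [Z → Z b c]
ZbcbcbcbRbcbc ⇒ ttbcbcbcbRbcbc   [Z → t t]
ttbcbcbcbRbcbc ⇒ ttbcbcbcbcbcbc   [R → c]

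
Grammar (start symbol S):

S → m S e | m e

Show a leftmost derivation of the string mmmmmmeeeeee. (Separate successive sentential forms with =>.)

S => mSe   [S → m S e]
mSe => mmSee   [S → m S e]
mmSee => mmmSeee   [S → m S e]
mmmSeee => mmmmSeeee   [S → m S e]
mmmmSeeee => mmmmmSeeeee   [S → m S e]
mmmmmSeeeee => mmmmmmeeeeee   [S → m e]

S=>mSe=>mmSee=>mmmSeee=>mmmmSeeee=>mmmmmSeeeee=>mmmmmmeeeeee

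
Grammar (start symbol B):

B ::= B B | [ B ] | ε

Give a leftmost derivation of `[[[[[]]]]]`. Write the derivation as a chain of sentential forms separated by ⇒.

B ⇒ [B]   [B ::= [ B ]]
[B] ⇒ [BB]   [B ::= B B]
[BB] ⇒ [[B]B]   [B ::= [ B ]]
[[B]B] ⇒ [[BB]B]   [B ::= B B]
[[BB]B] ⇒ [[[B]B]B]   [B ::= [ B ]]
[[[B]B]B] ⇒ [[[BB]B]B]   [B ::= B B]
[[[BB]B]B] ⇒ [[[[B]B]B]B]   [B ::= [ B ]]
[[[[B]B]B]B] ⇒ [[[[[B]]B]B]B]   [B ::= [ B ]]
[[[[[B]]B]B]B] ⇒ [[[[[]]B]B]B]   [B ::= ε]
[[[[[]]B]B]B] ⇒ [[[[[]]]B]B]   [B ::= ε]
[[[[[]]]B]B] ⇒ [[[[[]]]]B]   [B ::= ε]
[[[[[]]]]B] ⇒ [[[[[]]]]]   [B ::= ε]

B ⇒ [B] ⇒ [BB] ⇒ [[B]B] ⇒ [[BB]B] ⇒ [[[B]B]B] ⇒ [[[BB]B]B] ⇒ [[[[B]B]B]B] ⇒ [[[[[B]]B]B]B] ⇒ [[[[[]]B]B]B] ⇒ [[[[[]]]B]B] ⇒ [[[[[]]]]B] ⇒ [[[[[]]]]]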